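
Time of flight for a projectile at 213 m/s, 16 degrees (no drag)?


T = 2*v0*sin(theta)/g = 2*213*sin(16°)/9.81 = 11.97 s

11.97 s


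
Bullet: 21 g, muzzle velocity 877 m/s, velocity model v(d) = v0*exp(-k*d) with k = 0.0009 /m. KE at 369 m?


v = v0*exp(-k*d) = 877*exp(-0.0009*369) = 629.173 m/s
E = 0.5*m*v^2 = 0.5*0.021*629.173^2 = 4157 J

4157 J


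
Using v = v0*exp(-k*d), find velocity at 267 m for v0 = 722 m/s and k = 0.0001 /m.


v = v0*exp(-k*d) = 722*exp(-0.0001*267) = 703 m/s

703 m/s


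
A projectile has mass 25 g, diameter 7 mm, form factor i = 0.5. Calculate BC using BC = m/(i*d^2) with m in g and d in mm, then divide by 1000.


BC = m/(i*d^2*1000) = 25/(0.5 * 7^2 * 1000) = 0.00102

0.00102


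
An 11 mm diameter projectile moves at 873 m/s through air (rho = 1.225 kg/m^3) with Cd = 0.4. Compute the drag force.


A = pi*(d/2)^2 = pi*(11/2000)^2 = 9.50332e-05 m^2
Fd = 0.5*Cd*rho*A*v^2 = 0.5*0.4*1.225*9.50332e-05*873^2 = 17.74 N

17.74 N


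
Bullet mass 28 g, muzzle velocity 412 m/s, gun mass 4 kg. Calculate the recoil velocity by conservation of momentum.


v_recoil = m_p * v_p / m_gun = 0.028 * 412 / 4 = 2.884 m/s

2.884 m/s


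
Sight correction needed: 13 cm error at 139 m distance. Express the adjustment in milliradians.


1 mrad subtends 1 cm per 10 m of range, so adj = error_cm / (dist_m / 10) = 13 / (139/10) = 0.9353 mrad

0.9353 mrad


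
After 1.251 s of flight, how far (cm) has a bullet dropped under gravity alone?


drop = 0.5*g*t^2 = 0.5*9.81*1.251^2 = 7.67633 m ≈ 767.6 cm

767.6 cm


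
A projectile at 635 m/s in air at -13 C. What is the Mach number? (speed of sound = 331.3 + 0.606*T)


a = 331.3 + 0.606*(-13) = 323.422 m/s
M = v/a = 635/323.422 = 1.963

1.963


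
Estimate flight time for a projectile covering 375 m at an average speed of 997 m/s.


t = d/v = 375/997 = 0.3761 s

0.3761 s


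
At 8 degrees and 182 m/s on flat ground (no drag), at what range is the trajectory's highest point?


R = v0^2*sin(2*theta)/g = 182^2*sin(2*8°)/9.81 = 930.705 m
apex_dist = R/2 = 930.705/2 = 465.4 m

465.4 m


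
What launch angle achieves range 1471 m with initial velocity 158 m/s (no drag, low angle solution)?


sin(2*theta) = R*g/v0^2 = 1471*9.81/158^2 = 0.578053, theta = arcsin(0.578053)/2 = 17.66°

17.66 degrees


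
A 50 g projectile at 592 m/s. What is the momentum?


p = m*v = 0.05*592 = 29.6 kg·m/s

29.6 kg·m/s


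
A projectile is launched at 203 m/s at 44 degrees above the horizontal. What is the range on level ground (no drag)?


R = v0^2 * sin(2*theta) / g = 203^2 * sin(2*44°) / 9.81 = 4198 m

4198 m


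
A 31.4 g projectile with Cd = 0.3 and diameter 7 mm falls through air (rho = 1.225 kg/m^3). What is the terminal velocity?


A = pi*(d/2)^2 = pi*(7/2000)^2 = 3.84845e-05 m^2
vt = sqrt(2mg/(Cd*rho*A)) = sqrt(2*0.0314*9.81/(0.3 * 1.225 * 3.84845e-05)) = 208.7 m/s

208.7 m/s


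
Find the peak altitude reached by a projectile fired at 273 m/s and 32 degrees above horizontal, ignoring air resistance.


H = (v0*sin(theta))^2 / (2g) = (273*sin(32°))^2 / (2*9.81) = 1067 m

1067 m


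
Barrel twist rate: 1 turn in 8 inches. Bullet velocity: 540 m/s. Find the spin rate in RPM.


twist_m = 8*0.0254 = 0.2032 m
spin = v/twist = 540/0.2032 = 2657.48 rev/s
RPM = spin*60 = 2657.48*60 ≈ 159449 RPM

159449 RPM


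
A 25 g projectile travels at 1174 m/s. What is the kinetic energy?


E = 0.5*m*v^2 = 0.5*0.025*1174^2 = 17228 J

17228 J


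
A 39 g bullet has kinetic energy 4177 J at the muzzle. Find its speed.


v = sqrt(2*E/m) = sqrt(2*4177/0.039) = 462.8 m/s

462.8 m/s


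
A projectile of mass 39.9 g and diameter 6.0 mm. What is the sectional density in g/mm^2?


SD = m/d^2 = 39.9/6.0^2 = 1.108 g/mm^2

1.108 g/mm^2


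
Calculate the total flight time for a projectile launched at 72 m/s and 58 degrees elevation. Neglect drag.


T = 2*v0*sin(theta)/g = 2*72*sin(58°)/9.81 = 12.45 s

12.45 s


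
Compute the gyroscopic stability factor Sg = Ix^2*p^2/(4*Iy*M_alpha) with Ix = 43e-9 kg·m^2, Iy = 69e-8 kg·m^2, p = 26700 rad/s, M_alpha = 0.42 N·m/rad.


Sg = Ix^2 * p^2 / (4 * Iy * M_alpha) = (43e-9)^2 * 26700^2 / (4 * 69e-8 * 0.42) = 1.137

1.137


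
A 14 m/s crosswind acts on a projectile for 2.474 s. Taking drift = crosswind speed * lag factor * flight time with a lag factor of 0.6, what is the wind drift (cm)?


drift = v_wind * lag * t = 14 * 0.6 * 2.474 = 20.7816 m ≈ 2078 cm

2078 cm


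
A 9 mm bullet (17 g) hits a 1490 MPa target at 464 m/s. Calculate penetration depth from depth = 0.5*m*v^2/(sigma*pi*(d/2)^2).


A = pi*(d/2)^2 = pi*(9/2)^2 = 63.6173 mm^2
E = 0.5*m*v^2 = 0.5*0.017*464^2 = 1830.02 J
depth = E/(sigma*A) = 1830.02 J / (1490 MPa * 63.6173 mm^2) = 1830.02/(1490 * 63.6173) m = 0.0193061 m ≈ 19.31 mm

19.31 mm


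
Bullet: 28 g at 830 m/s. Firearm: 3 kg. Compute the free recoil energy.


v_r = m_p*v_p/m_gun = 0.028*830/3 = 7.74667 m/s, E_r = 0.5*m_gun*v_r^2 = 0.5*3*7.74667^2 = 90.02 J

90.02 J


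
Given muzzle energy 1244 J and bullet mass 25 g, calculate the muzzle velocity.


v = sqrt(2*E/m) = sqrt(2*1244/0.025) = 315.5 m/s

315.5 m/s


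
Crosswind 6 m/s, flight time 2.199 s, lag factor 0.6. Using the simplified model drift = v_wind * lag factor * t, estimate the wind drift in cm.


drift = v_wind * lag * t = 6 * 0.6 * 2.199 = 7.9164 m ≈ 791.6 cm

791.6 cm


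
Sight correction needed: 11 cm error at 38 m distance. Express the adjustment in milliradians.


1 mrad subtends 1 cm per 10 m of range, so adj = error_cm / (dist_m / 10) = 11 / (38/10) = 2.895 mrad

2.895 mrad


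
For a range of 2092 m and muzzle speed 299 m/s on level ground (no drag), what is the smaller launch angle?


sin(2*theta) = R*g/v0^2 = 2092*9.81/299^2 = 0.229556, theta = arcsin(0.229556)/2 = 6.635°

6.635 degrees


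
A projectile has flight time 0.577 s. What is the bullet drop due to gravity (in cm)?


drop = 0.5*g*t^2 = 0.5*9.81*0.577^2 = 1.63302 m ≈ 163.3 cm

163.3 cm


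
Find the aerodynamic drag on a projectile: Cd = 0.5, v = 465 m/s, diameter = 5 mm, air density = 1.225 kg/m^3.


A = pi*(d/2)^2 = pi*(5/2000)^2 = 1.96350e-05 m^2
Fd = 0.5*Cd*rho*A*v^2 = 0.5*0.5*1.225*1.96350e-05*465^2 = 1.3 N

1.3 N


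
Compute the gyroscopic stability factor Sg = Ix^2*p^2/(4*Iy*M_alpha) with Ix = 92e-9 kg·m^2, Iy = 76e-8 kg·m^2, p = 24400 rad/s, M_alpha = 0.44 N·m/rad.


Sg = Ix^2 * p^2 / (4 * Iy * M_alpha) = (92e-9)^2 * 24400^2 / (4 * 76e-8 * 0.44) = 3.767

3.767


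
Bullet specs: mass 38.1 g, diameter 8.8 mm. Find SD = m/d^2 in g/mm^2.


SD = m/d^2 = 38.1/8.8^2 = 0.492 g/mm^2

0.492 g/mm^2


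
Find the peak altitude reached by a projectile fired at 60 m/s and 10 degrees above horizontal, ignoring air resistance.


H = (v0*sin(theta))^2 / (2g) = (60*sin(10°))^2 / (2*9.81) = 5.533 m

5.533 m


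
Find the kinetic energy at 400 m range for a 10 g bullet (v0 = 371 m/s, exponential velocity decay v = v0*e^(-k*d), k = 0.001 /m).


v = v0*exp(-k*d) = 371*exp(-0.001*400) = 248.689 m/s
E = 0.5*m*v^2 = 0.5*0.01*248.689^2 = 309.2 J

309.2 J


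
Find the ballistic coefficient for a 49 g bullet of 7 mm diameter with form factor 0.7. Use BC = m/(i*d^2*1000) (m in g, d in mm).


BC = m/(i*d^2*1000) = 49/(0.7 * 7^2 * 1000) = 0.001429

0.001429


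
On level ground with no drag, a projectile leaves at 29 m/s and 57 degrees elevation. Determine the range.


R = v0^2 * sin(2*theta) / g = 29^2 * sin(2*57°) / 9.81 = 78.32 m

78.32 m


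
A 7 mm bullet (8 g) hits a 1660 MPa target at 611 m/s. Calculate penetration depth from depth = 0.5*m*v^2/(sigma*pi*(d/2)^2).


A = pi*(d/2)^2 = pi*(7/2)^2 = 38.4845 mm^2
E = 0.5*m*v^2 = 0.5*0.008*611^2 = 1493.28 J
depth = E/(sigma*A) = 1493.28 J / (1660 MPa * 38.4845 mm^2) = 1493.28/(1660 * 38.4845) m = 0.0233748 m ≈ 23.37 mm

23.37 mm


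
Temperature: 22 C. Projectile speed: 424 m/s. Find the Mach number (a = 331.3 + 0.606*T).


a = 331.3 + 0.606*(22) = 344.632 m/s
M = v/a = 424/344.632 = 1.23

1.23


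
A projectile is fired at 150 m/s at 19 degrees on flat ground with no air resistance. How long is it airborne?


T = 2*v0*sin(theta)/g = 2*150*sin(19°)/9.81 = 9.956 s

9.956 s


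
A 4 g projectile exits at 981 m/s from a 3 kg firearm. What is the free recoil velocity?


v_recoil = m_p * v_p / m_gun = 0.004 * 981 / 3 = 1.308 m/s

1.308 m/s


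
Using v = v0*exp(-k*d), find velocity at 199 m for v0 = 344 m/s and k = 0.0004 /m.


v = v0*exp(-k*d) = 344*exp(-0.0004*199) = 317.7 m/s

317.7 m/s


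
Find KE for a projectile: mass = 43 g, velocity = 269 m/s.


E = 0.5*m*v^2 = 0.5*0.043*269^2 = 1556 J

1556 J


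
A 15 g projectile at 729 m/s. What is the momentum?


p = m*v = 0.015*729 = 10.93 kg·m/s

10.93 kg·m/s


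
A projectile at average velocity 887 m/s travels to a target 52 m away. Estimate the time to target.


t = d/v = 52/887 = 0.05862 s

0.05862 s


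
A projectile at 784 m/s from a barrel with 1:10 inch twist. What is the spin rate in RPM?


twist_m = 10*0.0254 = 0.254 m
spin = v/twist = 784/0.254 = 3086.614 rev/s
RPM = spin*60 = 3086.614*60 ≈ 185197 RPM

185197 RPM


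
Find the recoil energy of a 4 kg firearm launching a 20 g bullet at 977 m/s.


v_r = m_p*v_p/m_gun = 0.02*977/4 = 4.885 m/s, E_r = 0.5*m_gun*v_r^2 = 0.5*4*4.885^2 = 47.73 J

47.73 J


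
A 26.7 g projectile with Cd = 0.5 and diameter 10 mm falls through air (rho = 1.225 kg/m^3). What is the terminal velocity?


A = pi*(d/2)^2 = pi*(10/2000)^2 = 7.85398e-05 m^2
vt = sqrt(2mg/(Cd*rho*A)) = sqrt(2*0.0267*9.81/(0.5 * 1.225 * 7.85398e-05)) = 104.4 m/s

104.4 m/s


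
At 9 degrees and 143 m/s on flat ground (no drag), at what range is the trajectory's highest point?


R = v0^2*sin(2*theta)/g = 143^2*sin(2*9°)/9.81 = 644.148 m
apex_dist = R/2 = 644.148/2 = 322.1 m

322.1 m


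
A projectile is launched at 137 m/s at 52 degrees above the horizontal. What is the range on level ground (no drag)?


R = v0^2 * sin(2*theta) / g = 137^2 * sin(2*52°) / 9.81 = 1856 m

1856 m


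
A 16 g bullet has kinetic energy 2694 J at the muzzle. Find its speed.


v = sqrt(2*E/m) = sqrt(2*2694/0.016) = 580.3 m/s

580.3 m/s


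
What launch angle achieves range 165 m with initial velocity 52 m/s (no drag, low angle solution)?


sin(2*theta) = R*g/v0^2 = 165*9.81/52^2 = 0.598613, theta = arcsin(0.598613)/2 = 18.39°

18.39 degrees


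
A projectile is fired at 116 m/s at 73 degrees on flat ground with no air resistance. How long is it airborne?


T = 2*v0*sin(theta)/g = 2*116*sin(73°)/9.81 = 22.62 s

22.62 s


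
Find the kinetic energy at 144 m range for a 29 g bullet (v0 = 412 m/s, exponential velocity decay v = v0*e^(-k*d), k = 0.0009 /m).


v = v0*exp(-k*d) = 412*exp(-0.0009*144) = 361.92 m/s
E = 0.5*m*v^2 = 0.5*0.029*361.92^2 = 1899 J

1899 J


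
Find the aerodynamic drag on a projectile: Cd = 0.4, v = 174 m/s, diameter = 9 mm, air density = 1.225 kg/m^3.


A = pi*(d/2)^2 = pi*(9/2000)^2 = 6.36173e-05 m^2
Fd = 0.5*Cd*rho*A*v^2 = 0.5*0.4*1.225*6.36173e-05*174^2 = 0.4719 N

0.4719 N


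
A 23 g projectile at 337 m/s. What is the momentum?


p = m*v = 0.023*337 = 7.751 kg·m/s

7.751 kg·m/s


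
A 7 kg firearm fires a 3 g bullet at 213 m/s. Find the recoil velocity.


v_recoil = m_p * v_p / m_gun = 0.003 * 213 / 7 = 0.09129 m/s

0.09129 m/s


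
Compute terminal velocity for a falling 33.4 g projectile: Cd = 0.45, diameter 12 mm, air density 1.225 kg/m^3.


A = pi*(d/2)^2 = pi*(12/2000)^2 = 1.13097e-04 m^2
vt = sqrt(2mg/(Cd*rho*A)) = sqrt(2*0.0334*9.81/(0.45 * 1.225 * 1.13097e-04)) = 102.5 m/s

102.5 m/s


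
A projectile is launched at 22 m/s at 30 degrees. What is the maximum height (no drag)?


H = (v0*sin(theta))^2 / (2g) = (22*sin(30°))^2 / (2*9.81) = 6.167 m

6.167 m


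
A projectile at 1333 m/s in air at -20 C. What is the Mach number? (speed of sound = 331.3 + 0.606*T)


a = 331.3 + 0.606*(-20) = 319.18 m/s
M = v/a = 1333/319.18 = 4.176

4.176


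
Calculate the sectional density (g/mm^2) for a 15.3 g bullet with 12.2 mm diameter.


SD = m/d^2 = 15.3/12.2^2 = 0.1028 g/mm^2

0.1028 g/mm^2


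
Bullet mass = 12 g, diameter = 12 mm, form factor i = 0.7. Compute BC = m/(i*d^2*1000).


BC = m/(i*d^2*1000) = 12/(0.7 * 12^2 * 1000) = 0.000119

0.000119


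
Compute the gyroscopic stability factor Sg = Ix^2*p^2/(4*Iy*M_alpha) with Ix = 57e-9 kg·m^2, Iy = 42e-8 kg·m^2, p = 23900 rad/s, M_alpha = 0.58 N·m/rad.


Sg = Ix^2 * p^2 / (4 * Iy * M_alpha) = (57e-9)^2 * 23900^2 / (4 * 42e-8 * 0.58) = 1.905

1.905


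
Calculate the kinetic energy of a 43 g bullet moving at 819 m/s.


E = 0.5*m*v^2 = 0.5*0.043*819^2 = 14421 J

14421 J


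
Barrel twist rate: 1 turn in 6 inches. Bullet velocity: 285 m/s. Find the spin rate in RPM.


twist_m = 6*0.0254 = 0.1524 m
spin = v/twist = 285/0.1524 = 1870.079 rev/s
RPM = spin*60 = 1870.079*60 ≈ 112205 RPM

112205 RPM


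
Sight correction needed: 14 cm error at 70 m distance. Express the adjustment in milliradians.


1 mrad subtends 1 cm per 10 m of range, so adj = error_cm / (dist_m / 10) = 14 / (70/10) = 2 mrad

2 mrad


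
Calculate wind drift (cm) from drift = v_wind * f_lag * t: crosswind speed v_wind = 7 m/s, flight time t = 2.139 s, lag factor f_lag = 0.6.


drift = v_wind * lag * t = 7 * 0.6 * 2.139 = 8.9838 m ≈ 898.4 cm

898.4 cm


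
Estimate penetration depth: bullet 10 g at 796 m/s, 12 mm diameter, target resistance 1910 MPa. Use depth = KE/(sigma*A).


A = pi*(d/2)^2 = pi*(12/2)^2 = 113.097 mm^2
E = 0.5*m*v^2 = 0.5*0.01*796^2 = 3168.08 J
depth = E/(sigma*A) = 3168.08 J / (1910 MPa * 113.097 mm^2) = 3168.08/(1910 * 113.097) m = 0.014666 m ≈ 14.67 mm

14.67 mm


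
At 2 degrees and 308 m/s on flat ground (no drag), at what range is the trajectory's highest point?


R = v0^2*sin(2*theta)/g = 308^2*sin(2*2°)/9.81 = 674.554 m
apex_dist = R/2 = 674.554/2 = 337.3 m

337.3 m


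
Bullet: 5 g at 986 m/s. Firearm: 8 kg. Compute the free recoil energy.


v_r = m_p*v_p/m_gun = 0.005*986/8 = 0.61625 m/s, E_r = 0.5*m_gun*v_r^2 = 0.5*8*0.61625^2 = 1.519 J

1.519 J


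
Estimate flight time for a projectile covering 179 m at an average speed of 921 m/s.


t = d/v = 179/921 = 0.1944 s

0.1944 s


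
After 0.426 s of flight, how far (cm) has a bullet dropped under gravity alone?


drop = 0.5*g*t^2 = 0.5*9.81*0.426^2 = 0.89014 m ≈ 89.01 cm

89.01 cm


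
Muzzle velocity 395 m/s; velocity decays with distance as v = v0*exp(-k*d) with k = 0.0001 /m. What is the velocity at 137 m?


v = v0*exp(-k*d) = 395*exp(-0.0001*137) = 389.6 m/s

389.6 m/s


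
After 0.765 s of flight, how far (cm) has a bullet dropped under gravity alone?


drop = 0.5*g*t^2 = 0.5*9.81*0.765^2 = 2.87053 m ≈ 287.1 cm

287.1 cm


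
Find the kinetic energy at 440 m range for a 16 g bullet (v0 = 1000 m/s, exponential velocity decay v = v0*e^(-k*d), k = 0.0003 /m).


v = v0*exp(-k*d) = 1000*exp(-0.0003*440) = 876.341 m/s
E = 0.5*m*v^2 = 0.5*0.016*876.341^2 = 6144 J

6144 J


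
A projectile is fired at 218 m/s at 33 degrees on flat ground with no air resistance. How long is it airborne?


T = 2*v0*sin(theta)/g = 2*218*sin(33°)/9.81 = 24.21 s

24.21 s


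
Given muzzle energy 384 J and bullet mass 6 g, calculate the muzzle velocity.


v = sqrt(2*E/m) = sqrt(2*384/0.006) = 357.8 m/s

357.8 m/s


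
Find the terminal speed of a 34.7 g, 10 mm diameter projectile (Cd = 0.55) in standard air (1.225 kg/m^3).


A = pi*(d/2)^2 = pi*(10/2000)^2 = 7.85398e-05 m^2
vt = sqrt(2mg/(Cd*rho*A)) = sqrt(2*0.0347*9.81/(0.55 * 1.225 * 7.85398e-05)) = 113.4 m/s

113.4 m/s


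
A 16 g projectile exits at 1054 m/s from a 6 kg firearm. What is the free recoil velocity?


v_recoil = m_p * v_p / m_gun = 0.016 * 1054 / 6 = 2.811 m/s

2.811 m/s


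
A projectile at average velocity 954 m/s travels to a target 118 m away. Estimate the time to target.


t = d/v = 118/954 = 0.1237 s

0.1237 s


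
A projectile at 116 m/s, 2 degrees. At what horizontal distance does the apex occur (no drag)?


R = v0^2*sin(2*theta)/g = 116^2*sin(2*2°)/9.81 = 95.6823 m
apex_dist = R/2 = 95.6823/2 = 47.84 m

47.84 m


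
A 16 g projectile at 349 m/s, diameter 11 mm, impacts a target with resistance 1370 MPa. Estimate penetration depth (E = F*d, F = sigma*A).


A = pi*(d/2)^2 = pi*(11/2)^2 = 95.0332 mm^2
E = 0.5*m*v^2 = 0.5*0.016*349^2 = 974.408 J
depth = E/(sigma*A) = 974.408 J / (1370 MPa * 95.0332 mm^2) = 974.408/(1370 * 95.0332) m = 0.00748419 m ≈ 7.484 mm

7.484 mm


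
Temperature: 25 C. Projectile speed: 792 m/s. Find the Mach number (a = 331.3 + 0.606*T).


a = 331.3 + 0.606*(25) = 346.45 m/s
M = v/a = 792/346.45 = 2.286

2.286


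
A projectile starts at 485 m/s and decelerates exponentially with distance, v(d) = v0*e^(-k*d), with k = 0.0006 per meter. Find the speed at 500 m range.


v = v0*exp(-k*d) = 485*exp(-0.0006*500) = 359.3 m/s

359.3 m/s


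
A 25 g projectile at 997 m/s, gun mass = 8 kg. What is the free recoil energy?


v_r = m_p*v_p/m_gun = 0.025*997/8 = 3.11563 m/s, E_r = 0.5*m_gun*v_r^2 = 0.5*8*3.11563^2 = 38.83 J

38.83 J


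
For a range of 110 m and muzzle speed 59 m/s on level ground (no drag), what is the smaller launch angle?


sin(2*theta) = R*g/v0^2 = 110*9.81/59^2 = 0.309997, theta = arcsin(0.309997)/2 = 9.03°

9.03 degrees


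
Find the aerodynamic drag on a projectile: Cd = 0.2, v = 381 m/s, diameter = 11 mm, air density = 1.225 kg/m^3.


A = pi*(d/2)^2 = pi*(11/2000)^2 = 9.50332e-05 m^2
Fd = 0.5*Cd*rho*A*v^2 = 0.5*0.2*1.225*9.50332e-05*381^2 = 1.69 N

1.69 N


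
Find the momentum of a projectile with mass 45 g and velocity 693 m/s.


p = m*v = 0.045*693 = 31.18 kg·m/s

31.18 kg·m/s


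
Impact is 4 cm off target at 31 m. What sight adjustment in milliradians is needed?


1 mrad subtends 1 cm per 10 m of range, so adj = error_cm / (dist_m / 10) = 4 / (31/10) = 1.29 mrad

1.29 mrad


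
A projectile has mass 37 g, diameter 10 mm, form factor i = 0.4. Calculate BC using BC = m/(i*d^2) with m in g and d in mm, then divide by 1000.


BC = m/(i*d^2*1000) = 37/(0.4 * 10^2 * 1000) = 0.000925

0.000925


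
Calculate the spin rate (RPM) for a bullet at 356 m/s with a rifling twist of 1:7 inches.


twist_m = 7*0.0254 = 0.1778 m
spin = v/twist = 356/0.1778 = 2002.25 rev/s
RPM = spin*60 = 2002.25*60 ≈ 120135 RPM

120135 RPM


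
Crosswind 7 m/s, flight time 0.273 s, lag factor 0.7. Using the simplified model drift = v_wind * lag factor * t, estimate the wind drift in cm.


drift = v_wind * lag * t = 7 * 0.7 * 0.273 = 1.3377 m ≈ 133.8 cm

133.8 cm


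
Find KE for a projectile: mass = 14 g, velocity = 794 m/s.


E = 0.5*m*v^2 = 0.5*0.014*794^2 = 4413 J

4413 J


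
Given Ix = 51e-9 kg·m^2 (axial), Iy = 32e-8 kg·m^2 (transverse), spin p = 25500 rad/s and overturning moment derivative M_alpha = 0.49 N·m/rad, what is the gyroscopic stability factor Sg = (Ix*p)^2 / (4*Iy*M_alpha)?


Sg = Ix^2 * p^2 / (4 * Iy * M_alpha) = (51e-9)^2 * 25500^2 / (4 * 32e-8 * 0.49) = 2.697

2.697


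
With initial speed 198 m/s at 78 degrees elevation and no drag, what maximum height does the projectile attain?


H = (v0*sin(theta))^2 / (2g) = (198*sin(78°))^2 / (2*9.81) = 1912 m

1912 m


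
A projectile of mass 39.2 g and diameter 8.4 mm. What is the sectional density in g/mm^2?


SD = m/d^2 = 39.2/8.4^2 = 0.5556 g/mm^2

0.5556 g/mm^2


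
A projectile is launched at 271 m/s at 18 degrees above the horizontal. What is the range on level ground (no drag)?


R = v0^2 * sin(2*theta) / g = 271^2 * sin(2*18°) / 9.81 = 4400 m

4400 m


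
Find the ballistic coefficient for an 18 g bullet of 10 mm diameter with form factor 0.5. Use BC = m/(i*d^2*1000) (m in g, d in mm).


BC = m/(i*d^2*1000) = 18/(0.5 * 10^2 * 1000) = 0.00036

0.00036


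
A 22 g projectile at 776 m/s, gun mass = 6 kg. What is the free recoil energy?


v_r = m_p*v_p/m_gun = 0.022*776/6 = 2.84533 m/s, E_r = 0.5*m_gun*v_r^2 = 0.5*6*2.84533^2 = 24.29 J

24.29 J


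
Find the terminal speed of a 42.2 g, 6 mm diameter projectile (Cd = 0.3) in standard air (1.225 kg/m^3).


A = pi*(d/2)^2 = pi*(6/2000)^2 = 2.82743e-05 m^2
vt = sqrt(2mg/(Cd*rho*A)) = sqrt(2*0.0422*9.81/(0.3 * 1.225 * 2.82743e-05)) = 282.3 m/s

282.3 m/s


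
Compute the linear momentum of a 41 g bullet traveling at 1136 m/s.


p = m*v = 0.041*1136 = 46.58 kg·m/s

46.58 kg·m/s


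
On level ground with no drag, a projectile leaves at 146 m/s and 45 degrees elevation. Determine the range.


R = v0^2 * sin(2*theta) / g = 146^2 * sin(2*45°) / 9.81 = 2173 m

2173 m


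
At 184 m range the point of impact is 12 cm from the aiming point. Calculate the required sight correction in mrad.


1 mrad subtends 1 cm per 10 m of range, so adj = error_cm / (dist_m / 10) = 12 / (184/10) = 0.6522 mrad

0.6522 mrad


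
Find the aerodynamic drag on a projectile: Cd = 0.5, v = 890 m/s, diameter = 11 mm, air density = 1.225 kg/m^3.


A = pi*(d/2)^2 = pi*(11/2000)^2 = 9.50332e-05 m^2
Fd = 0.5*Cd*rho*A*v^2 = 0.5*0.5*1.225*9.50332e-05*890^2 = 23.05 N

23.05 N


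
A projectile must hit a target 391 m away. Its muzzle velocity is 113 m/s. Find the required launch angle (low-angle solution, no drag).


sin(2*theta) = R*g/v0^2 = 391*9.81/113^2 = 0.300392, theta = arcsin(0.300392)/2 = 8.741°

8.741 degrees


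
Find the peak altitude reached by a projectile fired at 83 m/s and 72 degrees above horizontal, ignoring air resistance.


H = (v0*sin(theta))^2 / (2g) = (83*sin(72°))^2 / (2*9.81) = 317.6 m

317.6 m


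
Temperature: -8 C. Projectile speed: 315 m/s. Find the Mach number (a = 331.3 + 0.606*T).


a = 331.3 + 0.606*(-8) = 326.452 m/s
M = v/a = 315/326.452 = 0.9649

0.9649


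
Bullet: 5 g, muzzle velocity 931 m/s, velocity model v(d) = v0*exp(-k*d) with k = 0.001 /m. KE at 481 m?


v = v0*exp(-k*d) = 931*exp(-0.001*481) = 575.512 m/s
E = 0.5*m*v^2 = 0.5*0.005*575.512^2 = 828 J

828 J


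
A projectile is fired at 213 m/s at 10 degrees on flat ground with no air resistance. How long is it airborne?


T = 2*v0*sin(theta)/g = 2*213*sin(10°)/9.81 = 7.541 s

7.541 s


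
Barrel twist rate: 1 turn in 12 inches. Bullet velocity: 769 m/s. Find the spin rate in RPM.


twist_m = 12*0.0254 = 0.3048 m
spin = v/twist = 769/0.3048 = 2522.966 rev/s
RPM = spin*60 = 2522.966*60 ≈ 151378 RPM

151378 RPM


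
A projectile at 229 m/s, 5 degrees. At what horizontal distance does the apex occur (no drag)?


R = v0^2*sin(2*theta)/g = 229^2*sin(2*5°)/9.81 = 928.265 m
apex_dist = R/2 = 928.265/2 = 464.1 m

464.1 m


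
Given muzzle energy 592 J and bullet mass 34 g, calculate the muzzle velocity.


v = sqrt(2*E/m) = sqrt(2*592/0.034) = 186.6 m/s

186.6 m/s


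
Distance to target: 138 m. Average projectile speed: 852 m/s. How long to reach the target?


t = d/v = 138/852 = 0.162 s

0.162 s


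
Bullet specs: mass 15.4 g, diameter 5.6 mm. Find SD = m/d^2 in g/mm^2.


SD = m/d^2 = 15.4/5.6^2 = 0.4911 g/mm^2

0.4911 g/mm^2


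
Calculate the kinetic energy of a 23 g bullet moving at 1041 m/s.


E = 0.5*m*v^2 = 0.5*0.023*1041^2 = 12462 J

12462 J


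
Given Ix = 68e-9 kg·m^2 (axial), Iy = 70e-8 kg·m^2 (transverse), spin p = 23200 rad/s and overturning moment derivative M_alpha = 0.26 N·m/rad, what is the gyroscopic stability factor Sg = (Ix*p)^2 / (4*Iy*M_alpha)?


Sg = Ix^2 * p^2 / (4 * Iy * M_alpha) = (68e-9)^2 * 23200^2 / (4 * 70e-8 * 0.26) = 3.419

3.419


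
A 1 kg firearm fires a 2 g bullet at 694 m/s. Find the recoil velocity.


v_recoil = m_p * v_p / m_gun = 0.002 * 694 / 1 = 1.388 m/s

1.388 m/s


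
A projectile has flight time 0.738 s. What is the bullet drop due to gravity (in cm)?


drop = 0.5*g*t^2 = 0.5*9.81*0.738^2 = 2.67148 m ≈ 267.1 cm

267.1 cm


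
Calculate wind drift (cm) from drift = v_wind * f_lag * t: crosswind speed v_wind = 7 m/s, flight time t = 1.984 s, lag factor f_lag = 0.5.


drift = v_wind * lag * t = 7 * 0.5 * 1.984 = 6.944 m ≈ 694.4 cm

694.4 cm


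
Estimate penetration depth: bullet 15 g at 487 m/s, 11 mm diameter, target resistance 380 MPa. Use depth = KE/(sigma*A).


A = pi*(d/2)^2 = pi*(11/2)^2 = 95.0332 mm^2
E = 0.5*m*v^2 = 0.5*0.015*487^2 = 1778.77 J
depth = E/(sigma*A) = 1778.77 J / (380 MPa * 95.0332 mm^2) = 1778.77/(380 * 95.0332) m = 0.0492561 m ≈ 49.26 mm

49.26 mm


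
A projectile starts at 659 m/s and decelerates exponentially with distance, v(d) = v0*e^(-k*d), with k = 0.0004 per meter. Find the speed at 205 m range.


v = v0*exp(-k*d) = 659*exp(-0.0004*205) = 607.1 m/s

607.1 m/s


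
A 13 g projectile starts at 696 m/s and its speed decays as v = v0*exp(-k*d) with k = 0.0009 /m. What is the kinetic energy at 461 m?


v = v0*exp(-k*d) = 696*exp(-0.0009*461) = 459.643 m/s
E = 0.5*m*v^2 = 0.5*0.013*459.643^2 = 1373 J

1373 J


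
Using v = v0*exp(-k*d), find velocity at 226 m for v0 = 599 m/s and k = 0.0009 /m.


v = v0*exp(-k*d) = 599*exp(-0.0009*226) = 488.8 m/s

488.8 m/s


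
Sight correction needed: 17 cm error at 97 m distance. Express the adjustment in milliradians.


1 mrad subtends 1 cm per 10 m of range, so adj = error_cm / (dist_m / 10) = 17 / (97/10) = 1.753 mrad

1.753 mrad


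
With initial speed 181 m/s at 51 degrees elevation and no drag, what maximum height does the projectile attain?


H = (v0*sin(theta))^2 / (2g) = (181*sin(51°))^2 / (2*9.81) = 1008 m

1008 m


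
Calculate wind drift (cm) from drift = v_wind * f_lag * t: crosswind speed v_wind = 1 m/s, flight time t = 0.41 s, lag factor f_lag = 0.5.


drift = v_wind * lag * t = 1 * 0.5 * 0.41 = 0.205 m ≈ 20.5 cm

20.5 cm


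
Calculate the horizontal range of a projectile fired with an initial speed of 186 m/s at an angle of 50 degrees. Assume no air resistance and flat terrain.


R = v0^2 * sin(2*theta) / g = 186^2 * sin(2*50°) / 9.81 = 3473 m

3473 m


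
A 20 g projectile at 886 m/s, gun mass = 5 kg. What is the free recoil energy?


v_r = m_p*v_p/m_gun = 0.02*886/5 = 3.544 m/s, E_r = 0.5*m_gun*v_r^2 = 0.5*5*3.544^2 = 31.4 J

31.4 J


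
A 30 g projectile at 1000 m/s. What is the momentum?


p = m*v = 0.03*1000 = 30 kg·m/s

30 kg·m/s


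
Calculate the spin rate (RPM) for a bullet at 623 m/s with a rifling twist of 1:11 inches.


twist_m = 11*0.0254 = 0.2794 m
spin = v/twist = 623/0.2794 = 2229.778 rev/s
RPM = spin*60 = 2229.778*60 ≈ 133787 RPM

133787 RPM


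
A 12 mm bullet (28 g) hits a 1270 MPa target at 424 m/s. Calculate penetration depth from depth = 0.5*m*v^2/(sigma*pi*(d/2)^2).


A = pi*(d/2)^2 = pi*(12/2)^2 = 113.097 mm^2
E = 0.5*m*v^2 = 0.5*0.028*424^2 = 2516.86 J
depth = E/(sigma*A) = 2516.86 J / (1270 MPa * 113.097 mm^2) = 2516.86/(1270 * 113.097) m = 0.0175228 m ≈ 17.52 mm

17.52 mm


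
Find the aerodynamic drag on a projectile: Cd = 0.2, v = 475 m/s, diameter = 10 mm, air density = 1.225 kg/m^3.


A = pi*(d/2)^2 = pi*(10/2000)^2 = 7.85398e-05 m^2
Fd = 0.5*Cd*rho*A*v^2 = 0.5*0.2*1.225*7.85398e-05*475^2 = 2.171 N

2.171 N


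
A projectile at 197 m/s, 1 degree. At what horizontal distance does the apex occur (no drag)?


R = v0^2*sin(2*theta)/g = 197^2*sin(2*1°)/9.81 = 138.065 m
apex_dist = R/2 = 138.065/2 = 69.03 m

69.03 m


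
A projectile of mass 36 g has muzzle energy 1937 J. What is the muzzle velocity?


v = sqrt(2*E/m) = sqrt(2*1937/0.036) = 328 m/s

328 m/s


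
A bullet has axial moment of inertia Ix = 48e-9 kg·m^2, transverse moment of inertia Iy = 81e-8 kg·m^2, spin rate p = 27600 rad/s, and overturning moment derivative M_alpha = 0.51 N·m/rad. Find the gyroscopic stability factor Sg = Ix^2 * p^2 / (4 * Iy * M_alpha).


Sg = Ix^2 * p^2 / (4 * Iy * M_alpha) = (48e-9)^2 * 27600^2 / (4 * 81e-8 * 0.51) = 1.062

1.062


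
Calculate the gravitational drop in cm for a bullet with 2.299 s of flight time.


drop = 0.5*g*t^2 = 0.5*9.81*2.299^2 = 25.9249 m ≈ 2592 cm

2592 cm


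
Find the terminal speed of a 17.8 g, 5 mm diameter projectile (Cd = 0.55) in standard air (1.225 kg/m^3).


A = pi*(d/2)^2 = pi*(5/2000)^2 = 1.96350e-05 m^2
vt = sqrt(2mg/(Cd*rho*A)) = sqrt(2*0.0178*9.81/(0.55 * 1.225 * 1.96350e-05)) = 162.5 m/s

162.5 m/s


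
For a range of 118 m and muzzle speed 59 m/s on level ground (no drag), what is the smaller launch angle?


sin(2*theta) = R*g/v0^2 = 118*9.81/59^2 = 0.332542, theta = arcsin(0.332542)/2 = 9.712°

9.712 degrees


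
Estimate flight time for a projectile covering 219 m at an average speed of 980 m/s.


t = d/v = 219/980 = 0.2235 s

0.2235 s


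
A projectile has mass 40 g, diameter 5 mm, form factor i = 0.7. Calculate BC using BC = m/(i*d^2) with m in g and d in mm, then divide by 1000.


BC = m/(i*d^2*1000) = 40/(0.7 * 5^2 * 1000) = 0.002286

0.002286


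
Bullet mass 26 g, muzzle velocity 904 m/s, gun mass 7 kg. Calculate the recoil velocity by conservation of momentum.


v_recoil = m_p * v_p / m_gun = 0.026 * 904 / 7 = 3.358 m/s

3.358 m/s


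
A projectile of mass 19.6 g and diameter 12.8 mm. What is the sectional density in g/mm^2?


SD = m/d^2 = 19.6/12.8^2 = 0.1196 g/mm^2

0.1196 g/mm^2


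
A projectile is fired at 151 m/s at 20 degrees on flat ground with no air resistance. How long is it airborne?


T = 2*v0*sin(theta)/g = 2*151*sin(20°)/9.81 = 10.53 s

10.53 s


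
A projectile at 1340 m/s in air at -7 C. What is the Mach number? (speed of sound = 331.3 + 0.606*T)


a = 331.3 + 0.606*(-7) = 327.058 m/s
M = v/a = 1340/327.058 = 4.097

4.097


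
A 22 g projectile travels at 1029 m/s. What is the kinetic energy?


E = 0.5*m*v^2 = 0.5*0.022*1029^2 = 11647 J

11647 J


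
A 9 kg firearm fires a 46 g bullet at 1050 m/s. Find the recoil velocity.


v_recoil = m_p * v_p / m_gun = 0.046 * 1050 / 9 = 5.367 m/s

5.367 m/s


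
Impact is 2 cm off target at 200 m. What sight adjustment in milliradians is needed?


1 mrad subtends 1 cm per 10 m of range, so adj = error_cm / (dist_m / 10) = 2 / (200/10) = 0.1 mrad

0.1 mrad


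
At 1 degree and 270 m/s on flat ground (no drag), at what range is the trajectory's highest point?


R = v0^2*sin(2*theta)/g = 270^2*sin(2*1°)/9.81 = 259.345 m
apex_dist = R/2 = 259.345/2 = 129.7 m

129.7 m


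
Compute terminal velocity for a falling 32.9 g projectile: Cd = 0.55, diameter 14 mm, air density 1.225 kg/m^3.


A = pi*(d/2)^2 = pi*(14/2000)^2 = 1.53938e-04 m^2
vt = sqrt(2mg/(Cd*rho*A)) = sqrt(2*0.0329*9.81/(0.55 * 1.225 * 1.53938e-04)) = 78.89 m/s

78.89 m/s


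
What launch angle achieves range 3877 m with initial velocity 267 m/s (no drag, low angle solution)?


sin(2*theta) = R*g/v0^2 = 3877*9.81/267^2 = 0.53351, theta = arcsin(0.53351)/2 = 16.12°

16.12 degrees


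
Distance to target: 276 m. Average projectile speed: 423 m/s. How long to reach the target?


t = d/v = 276/423 = 0.6525 s

0.6525 s


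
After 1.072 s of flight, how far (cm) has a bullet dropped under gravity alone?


drop = 0.5*g*t^2 = 0.5*9.81*1.072^2 = 5.63675 m ≈ 563.7 cm

563.7 cm


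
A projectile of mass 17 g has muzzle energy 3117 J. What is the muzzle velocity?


v = sqrt(2*E/m) = sqrt(2*3117/0.017) = 605.6 m/s

605.6 m/s


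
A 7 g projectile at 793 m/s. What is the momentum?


p = m*v = 0.007*793 = 5.551 kg·m/s

5.551 kg·m/s


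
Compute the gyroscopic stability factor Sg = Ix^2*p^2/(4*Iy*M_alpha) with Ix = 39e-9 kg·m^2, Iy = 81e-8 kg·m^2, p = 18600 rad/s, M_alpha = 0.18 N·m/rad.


Sg = Ix^2 * p^2 / (4 * Iy * M_alpha) = (39e-9)^2 * 18600^2 / (4 * 81e-8 * 0.18) = 0.9023

0.9023


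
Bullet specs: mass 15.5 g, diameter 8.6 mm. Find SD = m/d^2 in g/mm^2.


SD = m/d^2 = 15.5/8.6^2 = 0.2096 g/mm^2

0.2096 g/mm^2


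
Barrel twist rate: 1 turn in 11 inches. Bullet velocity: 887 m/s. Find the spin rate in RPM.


twist_m = 11*0.0254 = 0.2794 m
spin = v/twist = 887/0.2794 = 3174.66 rev/s
RPM = spin*60 = 3174.66*60 ≈ 190480 RPM

190480 RPM


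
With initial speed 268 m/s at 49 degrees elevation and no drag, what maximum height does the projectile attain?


H = (v0*sin(theta))^2 / (2g) = (268*sin(49°))^2 / (2*9.81) = 2085 m

2085 m


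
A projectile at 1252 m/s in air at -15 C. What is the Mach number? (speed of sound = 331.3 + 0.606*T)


a = 331.3 + 0.606*(-15) = 322.21 m/s
M = v/a = 1252/322.21 = 3.886

3.886


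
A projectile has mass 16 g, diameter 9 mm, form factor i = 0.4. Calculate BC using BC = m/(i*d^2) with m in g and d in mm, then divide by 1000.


BC = m/(i*d^2*1000) = 16/(0.4 * 9^2 * 1000) = 0.0004938

0.0004938


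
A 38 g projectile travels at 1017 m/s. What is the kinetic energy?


E = 0.5*m*v^2 = 0.5*0.038*1017^2 = 19651 J

19651 J


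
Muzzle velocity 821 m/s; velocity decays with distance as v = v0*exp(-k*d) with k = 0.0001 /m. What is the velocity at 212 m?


v = v0*exp(-k*d) = 821*exp(-0.0001*212) = 803.8 m/s

803.8 m/s


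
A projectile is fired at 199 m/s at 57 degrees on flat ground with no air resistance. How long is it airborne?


T = 2*v0*sin(theta)/g = 2*199*sin(57°)/9.81 = 34.03 s

34.03 s


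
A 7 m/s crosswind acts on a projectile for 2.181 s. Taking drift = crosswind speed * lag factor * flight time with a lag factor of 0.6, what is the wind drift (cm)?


drift = v_wind * lag * t = 7 * 0.6 * 2.181 = 9.1602 m ≈ 916 cm

916 cm


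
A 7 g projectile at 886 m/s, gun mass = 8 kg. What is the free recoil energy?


v_r = m_p*v_p/m_gun = 0.007*886/8 = 0.77525 m/s, E_r = 0.5*m_gun*v_r^2 = 0.5*8*0.77525^2 = 2.404 J

2.404 J


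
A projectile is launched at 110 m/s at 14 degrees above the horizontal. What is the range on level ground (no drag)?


R = v0^2 * sin(2*theta) / g = 110^2 * sin(2*14°) / 9.81 = 579.1 m

579.1 m


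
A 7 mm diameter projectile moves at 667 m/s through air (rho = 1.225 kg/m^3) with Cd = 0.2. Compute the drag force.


A = pi*(d/2)^2 = pi*(7/2000)^2 = 3.84845e-05 m^2
Fd = 0.5*Cd*rho*A*v^2 = 0.5*0.2*1.225*3.84845e-05*667^2 = 2.097 N

2.097 N


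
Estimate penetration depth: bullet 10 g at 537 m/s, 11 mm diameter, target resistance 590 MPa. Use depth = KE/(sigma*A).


A = pi*(d/2)^2 = pi*(11/2)^2 = 95.0332 mm^2
E = 0.5*m*v^2 = 0.5*0.01*537^2 = 1441.85 J
depth = E/(sigma*A) = 1441.85 J / (590 MPa * 95.0332 mm^2) = 1441.85/(590 * 95.0332) m = 0.0257153 m ≈ 25.72 mm

25.72 mm


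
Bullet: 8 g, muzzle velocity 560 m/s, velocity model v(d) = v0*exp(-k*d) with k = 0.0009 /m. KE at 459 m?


v = v0*exp(-k*d) = 560*exp(-0.0009*459) = 370.494 m/s
E = 0.5*m*v^2 = 0.5*0.008*370.494^2 = 549.1 J

549.1 J


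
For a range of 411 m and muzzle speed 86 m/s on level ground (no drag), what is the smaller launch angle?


sin(2*theta) = R*g/v0^2 = 411*9.81/86^2 = 0.545147, theta = arcsin(0.545147)/2 = 16.52°

16.52 degrees


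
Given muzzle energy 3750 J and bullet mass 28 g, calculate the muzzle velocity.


v = sqrt(2*E/m) = sqrt(2*3750/0.028) = 517.5 m/s

517.5 m/s


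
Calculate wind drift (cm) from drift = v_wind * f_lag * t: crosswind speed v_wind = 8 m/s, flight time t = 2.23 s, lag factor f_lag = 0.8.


drift = v_wind * lag * t = 8 * 0.8 * 2.23 = 14.272 m ≈ 1427 cm

1427 cm


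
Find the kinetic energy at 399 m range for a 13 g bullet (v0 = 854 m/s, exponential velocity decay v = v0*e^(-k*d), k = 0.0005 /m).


v = v0*exp(-k*d) = 854*exp(-0.0005*399) = 699.546 m/s
E = 0.5*m*v^2 = 0.5*0.013*699.546^2 = 3181 J

3181 J


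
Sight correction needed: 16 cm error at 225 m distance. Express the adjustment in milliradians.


1 mrad subtends 1 cm per 10 m of range, so adj = error_cm / (dist_m / 10) = 16 / (225/10) = 0.7111 mrad

0.7111 mrad


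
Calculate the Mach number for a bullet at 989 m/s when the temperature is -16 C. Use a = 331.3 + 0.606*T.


a = 331.3 + 0.606*(-16) = 321.604 m/s
M = v/a = 989/321.604 = 3.075

3.075


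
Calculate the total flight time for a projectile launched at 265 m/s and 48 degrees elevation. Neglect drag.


T = 2*v0*sin(theta)/g = 2*265*sin(48°)/9.81 = 40.15 s

40.15 s


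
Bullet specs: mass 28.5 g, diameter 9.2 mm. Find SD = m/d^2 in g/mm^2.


SD = m/d^2 = 28.5/9.2^2 = 0.3367 g/mm^2

0.3367 g/mm^2


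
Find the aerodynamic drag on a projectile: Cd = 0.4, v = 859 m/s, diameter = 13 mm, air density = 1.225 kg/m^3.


A = pi*(d/2)^2 = pi*(13/2000)^2 = 1.32732e-04 m^2
Fd = 0.5*Cd*rho*A*v^2 = 0.5*0.4*1.225*1.32732e-04*859^2 = 24 N

24 N


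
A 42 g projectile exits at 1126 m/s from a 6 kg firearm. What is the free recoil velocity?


v_recoil = m_p * v_p / m_gun = 0.042 * 1126 / 6 = 7.882 m/s

7.882 m/s


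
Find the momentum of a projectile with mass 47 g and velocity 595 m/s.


p = m*v = 0.047*595 = 27.96 kg·m/s

27.96 kg·m/s


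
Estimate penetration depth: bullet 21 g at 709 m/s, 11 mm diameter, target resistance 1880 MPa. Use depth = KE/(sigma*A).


A = pi*(d/2)^2 = pi*(11/2)^2 = 95.0332 mm^2
E = 0.5*m*v^2 = 0.5*0.021*709^2 = 5278.15 J
depth = E/(sigma*A) = 5278.15 J / (1880 MPa * 95.0332 mm^2) = 5278.15/(1880 * 95.0332) m = 0.0295426 m ≈ 29.54 mm

29.54 mm


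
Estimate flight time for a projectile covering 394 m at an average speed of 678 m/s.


t = d/v = 394/678 = 0.5811 s

0.5811 s


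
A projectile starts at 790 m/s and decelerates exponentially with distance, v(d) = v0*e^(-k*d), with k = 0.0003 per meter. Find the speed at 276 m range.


v = v0*exp(-k*d) = 790*exp(-0.0003*276) = 727.2 m/s

727.2 m/s


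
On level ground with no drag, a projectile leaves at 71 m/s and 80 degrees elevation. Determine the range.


R = v0^2 * sin(2*theta) / g = 71^2 * sin(2*80°) / 9.81 = 175.8 m

175.8 m


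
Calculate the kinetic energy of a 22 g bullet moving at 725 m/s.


E = 0.5*m*v^2 = 0.5*0.022*725^2 = 5782 J

5782 J


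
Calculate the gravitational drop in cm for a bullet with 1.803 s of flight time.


drop = 0.5*g*t^2 = 0.5*9.81*1.803^2 = 15.9452 m ≈ 1595 cm

1595 cm


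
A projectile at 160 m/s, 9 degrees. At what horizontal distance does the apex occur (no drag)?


R = v0^2*sin(2*theta)/g = 160^2*sin(2*9°)/9.81 = 806.405 m
apex_dist = R/2 = 806.405/2 = 403.2 m

403.2 m


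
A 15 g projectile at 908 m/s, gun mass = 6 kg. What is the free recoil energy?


v_r = m_p*v_p/m_gun = 0.015*908/6 = 2.27 m/s, E_r = 0.5*m_gun*v_r^2 = 0.5*6*2.27^2 = 15.46 J

15.46 J


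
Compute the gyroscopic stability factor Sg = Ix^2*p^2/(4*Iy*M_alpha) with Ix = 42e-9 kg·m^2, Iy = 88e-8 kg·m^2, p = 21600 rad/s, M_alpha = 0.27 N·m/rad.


Sg = Ix^2 * p^2 / (4 * Iy * M_alpha) = (42e-9)^2 * 21600^2 / (4 * 88e-8 * 0.27) = 0.866

0.866


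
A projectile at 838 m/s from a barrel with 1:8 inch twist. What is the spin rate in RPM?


twist_m = 8*0.0254 = 0.2032 m
spin = v/twist = 838/0.2032 = 4124.016 rev/s
RPM = spin*60 = 4124.016*60 ≈ 247441 RPM

247441 RPM


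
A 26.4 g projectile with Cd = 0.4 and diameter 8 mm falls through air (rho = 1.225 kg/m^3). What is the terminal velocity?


A = pi*(d/2)^2 = pi*(8/2000)^2 = 5.02655e-05 m^2
vt = sqrt(2mg/(Cd*rho*A)) = sqrt(2*0.0264*9.81/(0.4 * 1.225 * 5.02655e-05)) = 145 m/s

145 m/s


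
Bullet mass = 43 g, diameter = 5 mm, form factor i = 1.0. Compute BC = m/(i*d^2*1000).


BC = m/(i*d^2*1000) = 43/(1.0 * 5^2 * 1000) = 0.00172

0.00172


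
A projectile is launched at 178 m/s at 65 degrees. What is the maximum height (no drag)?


H = (v0*sin(theta))^2 / (2g) = (178*sin(65°))^2 / (2*9.81) = 1326 m

1326 m
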